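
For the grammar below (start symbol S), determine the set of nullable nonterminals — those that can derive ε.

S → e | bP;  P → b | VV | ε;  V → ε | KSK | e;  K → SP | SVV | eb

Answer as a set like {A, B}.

{P, V}

Directly nullable (have an ε-rule): {P, V}.
Not nullable: K, S — each has a terminal in every rule's right-hand side or depends on a non-nullable symbol.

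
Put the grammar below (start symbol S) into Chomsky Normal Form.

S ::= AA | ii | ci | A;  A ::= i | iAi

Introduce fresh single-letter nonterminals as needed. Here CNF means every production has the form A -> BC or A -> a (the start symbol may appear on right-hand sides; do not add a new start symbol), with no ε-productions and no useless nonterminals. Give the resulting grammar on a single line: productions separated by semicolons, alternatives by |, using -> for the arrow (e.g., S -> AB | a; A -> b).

No ε-productions.
After unit-elimination: S -> i | AA | ci | ii | iAi; A -> i | iAi.
TERM: introduce C -> c, B -> i and substitute in every rule of length ≥2.
BIN: A -> BAB becomes A -> BD, D -> AB; S -> BAB becomes S -> BE, E -> AB.

S -> i | AA | BB | BE | CB; A -> i | BD; B -> i; C -> c; D -> AB; E -> AB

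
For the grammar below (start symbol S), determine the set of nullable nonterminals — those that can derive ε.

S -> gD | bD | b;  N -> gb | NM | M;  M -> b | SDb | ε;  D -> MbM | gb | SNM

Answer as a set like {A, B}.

{M, N}

Directly nullable (have an ε-rule): {M}.
N is nullable via N -> M (every symbol on the right is already known nullable).
Not nullable: D, S — each has a terminal in every rule's right-hand side or depends on a non-nullable symbol.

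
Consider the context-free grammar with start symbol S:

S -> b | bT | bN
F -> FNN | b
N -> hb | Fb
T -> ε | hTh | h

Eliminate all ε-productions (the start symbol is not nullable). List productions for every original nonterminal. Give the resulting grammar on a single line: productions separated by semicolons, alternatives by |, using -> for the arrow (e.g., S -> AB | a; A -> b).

Nullable set: {T}.
S -> bT: T nullable, giving b | bT.
Drop T -> ε.
T -> hTh: T nullable, giving hTh | hh.
Unchanged (no nullable symbols): S -> b; S -> bN; F -> FNN; F -> b; N -> Fb; N -> hb; T -> h.

S -> b | bN | bT; F -> b | FNN; N -> Fb | hb; T -> h | hh | hTh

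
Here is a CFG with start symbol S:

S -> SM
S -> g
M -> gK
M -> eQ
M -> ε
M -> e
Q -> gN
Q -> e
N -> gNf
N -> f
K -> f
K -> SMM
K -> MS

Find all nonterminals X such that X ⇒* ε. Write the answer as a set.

{M}

Directly nullable (have an ε-rule): {M}.
Not nullable: K, N, Q, S — each has a terminal in every rule's right-hand side or depends on a non-nullable symbol.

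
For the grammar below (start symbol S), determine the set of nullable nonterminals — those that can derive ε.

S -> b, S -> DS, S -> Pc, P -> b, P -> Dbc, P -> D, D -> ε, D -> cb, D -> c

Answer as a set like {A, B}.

Directly nullable (have an ε-rule): {D}.
P is nullable via P -> D (every symbol on the right is already known nullable).
Not nullable: S — each has a terminal in every rule's right-hand side or depends on a non-nullable symbol.

{D, P}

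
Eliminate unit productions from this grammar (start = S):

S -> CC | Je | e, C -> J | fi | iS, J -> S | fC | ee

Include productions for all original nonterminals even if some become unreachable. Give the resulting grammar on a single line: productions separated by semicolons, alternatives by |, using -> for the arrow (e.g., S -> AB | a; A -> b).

Unit productions: C->J, J->S.
Unit pairs (A ⇒* B via units): (C,J), (C,S), (J,S).
S: inherits non-unit rules of {S} → CC | Je | e.
C: inherits non-unit rules of {C, J, S} → CC | Je | e | ee | fC | fi | iS.
J: inherits non-unit rules of {J, S} → CC | Je | e | ee | fC.

S -> e | CC | Je; C -> e | CC | Je | ee | fC | fi | iS; J -> e | CC | Je | ee | fC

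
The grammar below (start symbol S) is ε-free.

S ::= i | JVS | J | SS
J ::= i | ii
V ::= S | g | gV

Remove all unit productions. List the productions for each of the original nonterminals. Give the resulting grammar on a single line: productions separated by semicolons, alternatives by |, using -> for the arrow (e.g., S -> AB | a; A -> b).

S -> i | SS | ii | JVS; J -> i | ii; V -> g | i | SS | gV | ii | JVS

Unit productions: S->J, V->S.
Unit pairs (A ⇒* B via units): (S,J), (V,J), (V,S).
S: inherits non-unit rules of {J, S} → JVS | SS | i | ii.
J: inherits non-unit rules of {J} → i | ii.
V: inherits non-unit rules of {J, S, V} → JVS | SS | g | gV | i | ii.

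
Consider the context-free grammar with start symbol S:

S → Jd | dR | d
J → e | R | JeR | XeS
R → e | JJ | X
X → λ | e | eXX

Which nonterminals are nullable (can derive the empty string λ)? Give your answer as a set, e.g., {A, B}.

{J, R, X}

Directly nullable (have an ε-rule): {X}.
R is nullable via R -> X (every symbol on the right is already known nullable).
J is nullable via J -> R (every symbol on the right is already known nullable).
Not nullable: S — each has a terminal in every rule's right-hand side or depends on a non-nullable symbol.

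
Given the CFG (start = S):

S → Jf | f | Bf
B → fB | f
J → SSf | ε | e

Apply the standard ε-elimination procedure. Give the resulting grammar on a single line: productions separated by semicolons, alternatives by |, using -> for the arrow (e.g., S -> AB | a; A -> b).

S -> f | Bf | Jf; B -> f | fB; J -> e | SSf

Nullable set: {J}.
S -> Jf: J nullable, giving Jf | f.
Drop J -> ε.
Unchanged (no nullable symbols): S -> Bf; S -> f; B -> f; B -> fB; J -> SSf; J -> e.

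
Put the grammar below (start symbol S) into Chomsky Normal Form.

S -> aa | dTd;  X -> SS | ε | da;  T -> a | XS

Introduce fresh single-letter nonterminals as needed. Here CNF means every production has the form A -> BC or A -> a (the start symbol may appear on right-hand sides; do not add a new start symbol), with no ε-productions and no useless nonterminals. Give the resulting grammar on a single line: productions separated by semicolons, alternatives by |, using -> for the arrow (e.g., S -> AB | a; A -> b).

Nullable: {X}; after ε-elimination: S -> aa | dTd; T -> S | a | XS; X -> SS | da.
After unit-elimination: S -> aa | dTd; T -> a | XS | aa | dTd; X -> SS | da.
TERM: introduce A -> a, B -> d and substitute in every rule of length ≥2.
BIN: S -> BTB becomes S -> BC, C -> TB; T -> BTB becomes T -> BD, D -> TB.

S -> AA | BC; A -> a; B -> d; C -> TB; D -> TB; T -> a | AA | BD | XS; X -> BA | SS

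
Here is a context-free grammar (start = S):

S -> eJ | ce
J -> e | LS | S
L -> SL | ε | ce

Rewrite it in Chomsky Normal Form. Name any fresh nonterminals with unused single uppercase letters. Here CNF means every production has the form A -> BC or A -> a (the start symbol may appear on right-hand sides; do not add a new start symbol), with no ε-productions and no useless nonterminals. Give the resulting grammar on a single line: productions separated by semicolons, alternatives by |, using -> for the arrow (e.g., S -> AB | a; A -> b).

S -> AB | BJ; A -> c; B -> e; J -> e | AB | BJ | LS; L -> AB | BJ | SL

Nullable: {L}; after ε-elimination: S -> ce | eJ; J -> S | e | LS; L -> S | SL | ce.
After unit-elimination: S -> ce | eJ; J -> e | LS | ce | eJ; L -> SL | ce | eJ.
TERM: introduce A -> c, B -> e and substitute in every rule of length ≥2.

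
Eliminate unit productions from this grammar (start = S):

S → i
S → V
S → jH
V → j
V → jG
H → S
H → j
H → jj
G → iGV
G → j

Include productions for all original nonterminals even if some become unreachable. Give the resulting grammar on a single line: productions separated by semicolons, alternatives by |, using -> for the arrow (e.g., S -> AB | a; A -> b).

S -> i | j | jG | jH; G -> j | iGV; H -> i | j | jG | jH | jj; V -> j | jG

Unit productions: H->S, S->V.
Unit pairs (A ⇒* B via units): (H,S), (H,V), (S,V).
S: inherits non-unit rules of {S, V} → i | j | jG | jH.
G: inherits non-unit rules of {G} → iGV | j.
H: inherits non-unit rules of {H, S, V} → i | j | jG | jH | jj.
V: inherits non-unit rules of {V} → j | jG.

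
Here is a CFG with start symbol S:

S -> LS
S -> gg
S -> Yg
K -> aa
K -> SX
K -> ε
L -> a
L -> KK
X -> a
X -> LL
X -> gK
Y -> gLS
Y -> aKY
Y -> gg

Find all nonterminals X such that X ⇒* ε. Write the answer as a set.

Directly nullable (have an ε-rule): {K}.
L is nullable via L -> KK (every symbol on the right is already known nullable).
X is nullable via X -> LL (every symbol on the right is already known nullable).
Not nullable: S, Y — each has a terminal in every rule's right-hand side or depends on a non-nullable symbol.

{K, L, X}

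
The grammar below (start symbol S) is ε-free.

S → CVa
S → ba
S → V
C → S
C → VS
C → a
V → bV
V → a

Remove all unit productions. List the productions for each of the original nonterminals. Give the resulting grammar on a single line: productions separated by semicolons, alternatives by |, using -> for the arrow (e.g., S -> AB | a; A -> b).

S -> a | bV | ba | CVa; C -> a | VS | bV | ba | CVa; V -> a | bV

Unit productions: C->S, S->V.
Unit pairs (A ⇒* B via units): (C,S), (C,V), (S,V).
S: inherits non-unit rules of {S, V} → CVa | a | bV | ba.
C: inherits non-unit rules of {C, S, V} → CVa | VS | a | bV | ba.
V: inherits non-unit rules of {V} → a | bV.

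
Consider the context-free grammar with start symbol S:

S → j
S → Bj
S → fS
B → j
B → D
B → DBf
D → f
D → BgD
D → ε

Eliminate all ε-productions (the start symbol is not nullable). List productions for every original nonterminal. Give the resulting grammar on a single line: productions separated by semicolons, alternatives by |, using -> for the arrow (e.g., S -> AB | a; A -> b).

S -> j | Bj | fS; B -> D | f | j | Bf | Df | DBf; D -> f | g | Bg | gD | BgD

Nullable set: {B, D}.
S -> Bj: B nullable, giving Bj | j.
B -> D: D nullable, giving D.
B -> DBf: D, B nullable, giving Bf | DBf | Df | f.
Drop D -> ε.
D -> BgD: B, D nullable, giving Bg | BgD | g | gD.
Unchanged (no nullable symbols): S -> fS; S -> j; B -> j; D -> f.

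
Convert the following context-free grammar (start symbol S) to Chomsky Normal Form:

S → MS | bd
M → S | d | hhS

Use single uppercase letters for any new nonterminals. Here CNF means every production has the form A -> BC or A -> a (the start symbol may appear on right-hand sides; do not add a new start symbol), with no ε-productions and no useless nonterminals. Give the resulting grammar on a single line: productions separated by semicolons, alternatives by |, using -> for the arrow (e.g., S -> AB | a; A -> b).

No ε-productions.
After unit-elimination: S -> MS | bd; M -> d | MS | bd | hhS.
TERM: introduce A -> b, B -> d, C -> h and substitute in every rule of length ≥2.
BIN: M -> CCS becomes M -> CD, D -> CS.

S -> AB | MS; A -> b; B -> d; C -> h; D -> CS; M -> d | AB | CD | MS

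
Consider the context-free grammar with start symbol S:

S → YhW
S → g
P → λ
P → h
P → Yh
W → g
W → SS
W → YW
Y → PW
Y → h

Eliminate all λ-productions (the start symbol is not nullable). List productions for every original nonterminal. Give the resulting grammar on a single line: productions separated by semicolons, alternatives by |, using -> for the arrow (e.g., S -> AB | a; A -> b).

Nullable set: {P}.
Drop P -> λ.
Y -> PW: P nullable, giving PW | W.
Unchanged (no nullable symbols): S -> YhW; S -> g; P -> Yh; P -> h; W -> SS; W -> YW; W -> g; Y -> h.

S -> g | YhW; P -> h | Yh; W -> g | SS | YW; Y -> W | h | PW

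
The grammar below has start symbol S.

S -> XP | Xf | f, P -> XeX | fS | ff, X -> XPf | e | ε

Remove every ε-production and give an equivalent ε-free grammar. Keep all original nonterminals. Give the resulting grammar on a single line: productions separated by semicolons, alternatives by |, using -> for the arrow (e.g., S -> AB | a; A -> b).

S -> P | f | XP | Xf; P -> e | Xe | eX | fS | ff | XeX; X -> e | Pf | XPf

Nullable set: {X}.
S -> XP: X nullable, giving P | XP.
S -> Xf: X nullable, giving Xf | f.
P -> XeX: X, X nullable, giving Xe | XeX | e | eX.
Drop X -> ε.
X -> XPf: X nullable, giving Pf | XPf.
Unchanged (no nullable symbols): S -> f; P -> fS; P -> ff; X -> e.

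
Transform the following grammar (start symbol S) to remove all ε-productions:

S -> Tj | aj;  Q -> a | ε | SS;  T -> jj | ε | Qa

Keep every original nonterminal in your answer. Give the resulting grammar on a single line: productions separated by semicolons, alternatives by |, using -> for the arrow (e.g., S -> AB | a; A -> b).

Nullable set: {Q, T}.
S -> Tj: T nullable, giving Tj | j.
Drop Q -> ε.
Drop T -> ε.
T -> Qa: Q nullable, giving Qa | a.
Unchanged (no nullable symbols): S -> aj; Q -> SS; Q -> a; T -> jj.

S -> j | Tj | aj; Q -> a | SS; T -> a | Qa | jj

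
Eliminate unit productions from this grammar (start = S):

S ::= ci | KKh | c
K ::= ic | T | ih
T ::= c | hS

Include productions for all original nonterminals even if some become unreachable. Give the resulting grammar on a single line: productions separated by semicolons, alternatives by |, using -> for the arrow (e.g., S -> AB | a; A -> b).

S -> c | ci | KKh; K -> c | hS | ic | ih; T -> c | hS

Unit productions: K->T.
Unit pairs (A ⇒* B via units): (K,T).
S: inherits non-unit rules of {S} → KKh | c | ci.
K: inherits non-unit rules of {K, T} → c | hS | ic | ih.
T: inherits non-unit rules of {T} → c | hS.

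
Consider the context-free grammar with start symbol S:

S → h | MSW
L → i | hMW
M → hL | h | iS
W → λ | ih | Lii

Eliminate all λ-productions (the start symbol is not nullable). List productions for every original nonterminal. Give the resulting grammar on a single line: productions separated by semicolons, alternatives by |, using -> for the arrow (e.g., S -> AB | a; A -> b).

S -> h | MS | MSW; L -> i | hM | hMW; M -> h | hL | iS; W -> ih | Lii

Nullable set: {W}.
S -> MSW: W nullable, giving MS | MSW.
L -> hMW: W nullable, giving hM | hMW.
Drop W -> λ.
Unchanged (no nullable symbols): S -> h; L -> i; M -> h; M -> hL; M -> iS; W -> Lii; W -> ih.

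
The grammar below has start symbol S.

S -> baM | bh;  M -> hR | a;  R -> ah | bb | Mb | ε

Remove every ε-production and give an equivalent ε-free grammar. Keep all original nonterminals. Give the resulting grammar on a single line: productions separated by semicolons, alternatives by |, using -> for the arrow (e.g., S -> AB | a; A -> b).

S -> bh | baM; M -> a | h | hR; R -> Mb | ah | bb

Nullable set: {R}.
M -> hR: R nullable, giving h | hR.
Drop R -> ε.
Unchanged (no nullable symbols): S -> baM; S -> bh; M -> a; R -> Mb; R -> ah; R -> bb.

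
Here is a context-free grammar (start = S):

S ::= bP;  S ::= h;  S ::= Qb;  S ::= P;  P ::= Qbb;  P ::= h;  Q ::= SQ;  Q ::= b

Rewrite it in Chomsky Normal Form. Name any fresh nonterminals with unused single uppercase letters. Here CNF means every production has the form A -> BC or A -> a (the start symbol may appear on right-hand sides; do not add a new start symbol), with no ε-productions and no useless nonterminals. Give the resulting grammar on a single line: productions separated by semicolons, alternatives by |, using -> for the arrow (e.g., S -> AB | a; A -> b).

S -> h | AP | QA | QC; A -> b; B -> AA; C -> AA; P -> h | QB; Q -> b | SQ

No ε-productions.
After unit-elimination: S -> h | Qb | bP | Qbb; P -> h | Qbb; Q -> b | SQ.
TERM: introduce A -> b and substitute in every rule of length ≥2.
BIN: P -> QAA becomes P -> QB, B -> AA; S -> QAA becomes S -> QC, C -> AA.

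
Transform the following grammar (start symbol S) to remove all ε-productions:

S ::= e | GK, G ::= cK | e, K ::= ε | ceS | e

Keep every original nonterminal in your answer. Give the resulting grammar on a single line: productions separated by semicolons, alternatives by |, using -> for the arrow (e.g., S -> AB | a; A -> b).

Nullable set: {K}.
S -> GK: K nullable, giving G | GK.
G -> cK: K nullable, giving c | cK.
Drop K -> ε.
Unchanged (no nullable symbols): S -> e; G -> e; K -> ceS; K -> e.

S -> G | e | GK; G -> c | e | cK; K -> e | ceS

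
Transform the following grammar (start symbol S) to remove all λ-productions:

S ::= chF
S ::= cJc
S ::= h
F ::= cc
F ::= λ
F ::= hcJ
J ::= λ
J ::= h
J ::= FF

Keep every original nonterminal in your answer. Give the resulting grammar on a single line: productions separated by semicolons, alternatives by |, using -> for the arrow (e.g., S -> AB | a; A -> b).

Nullable set: {F, J}.
S -> cJc: J nullable, giving cJc | cc.
S -> chF: F nullable, giving ch | chF.
Drop F -> λ.
F -> hcJ: J nullable, giving hc | hcJ.
Drop J -> λ.
J -> FF: F, F nullable, giving F | FF.
Unchanged (no nullable symbols): S -> h; F -> cc; J -> h.

S -> h | cc | ch | cJc | chF; F -> cc | hc | hcJ; J -> F | h | FF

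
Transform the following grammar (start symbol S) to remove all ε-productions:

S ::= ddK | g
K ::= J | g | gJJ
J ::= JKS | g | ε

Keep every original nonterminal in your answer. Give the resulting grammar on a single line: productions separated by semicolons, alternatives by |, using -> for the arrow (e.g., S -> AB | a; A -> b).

S -> g | dd | ddK; J -> S | g | JS | KS | JKS; K -> J | g | gJ | gJJ

Nullable set: {J, K}.
S -> ddK: K nullable, giving dd | ddK.
Drop J -> ε.
J -> JKS: J, K nullable, giving JKS | JS | KS | S.
K -> J: J nullable, giving J.
K -> gJJ: J, J nullable, giving g | gJ | gJJ.
Unchanged (no nullable symbols): S -> g; J -> g; K -> g.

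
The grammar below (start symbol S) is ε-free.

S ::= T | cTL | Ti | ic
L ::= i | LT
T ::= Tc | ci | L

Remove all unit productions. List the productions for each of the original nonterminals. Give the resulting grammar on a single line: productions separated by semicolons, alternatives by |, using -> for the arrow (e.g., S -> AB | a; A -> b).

S -> i | LT | Tc | Ti | ci | ic | cTL; L -> i | LT; T -> i | LT | Tc | ci

Unit productions: S->T, T->L.
Unit pairs (A ⇒* B via units): (S,L), (S,T), (T,L).
S: inherits non-unit rules of {L, S, T} → LT | Tc | Ti | cTL | ci | i | ic.
L: inherits non-unit rules of {L} → LT | i.
T: inherits non-unit rules of {L, T} → LT | Tc | ci | i.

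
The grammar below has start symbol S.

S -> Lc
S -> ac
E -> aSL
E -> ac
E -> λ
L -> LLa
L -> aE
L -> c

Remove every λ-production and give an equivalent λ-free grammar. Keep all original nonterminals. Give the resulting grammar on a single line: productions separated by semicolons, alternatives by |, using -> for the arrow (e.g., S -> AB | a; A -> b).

Nullable set: {E}.
Drop E -> λ.
L -> aE: E nullable, giving a | aE.
Unchanged (no nullable symbols): S -> Lc; S -> ac; E -> aSL; E -> ac; L -> LLa; L -> c.

S -> Lc | ac; E -> ac | aSL; L -> a | c | aE | LLa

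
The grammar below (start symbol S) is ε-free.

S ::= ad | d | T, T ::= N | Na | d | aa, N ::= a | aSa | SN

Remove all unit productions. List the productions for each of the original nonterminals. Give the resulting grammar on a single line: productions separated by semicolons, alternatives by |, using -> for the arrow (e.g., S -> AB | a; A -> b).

Unit productions: S->T, T->N.
Unit pairs (A ⇒* B via units): (S,N), (S,T), (T,N).
S: inherits non-unit rules of {N, S, T} → Na | SN | a | aSa | aa | ad | d.
N: inherits non-unit rules of {N} → SN | a | aSa.
T: inherits non-unit rules of {N, T} → Na | SN | a | aSa | aa | d.

S -> a | d | Na | SN | aa | ad | aSa; N -> a | SN | aSa; T -> a | d | Na | SN | aa | aSa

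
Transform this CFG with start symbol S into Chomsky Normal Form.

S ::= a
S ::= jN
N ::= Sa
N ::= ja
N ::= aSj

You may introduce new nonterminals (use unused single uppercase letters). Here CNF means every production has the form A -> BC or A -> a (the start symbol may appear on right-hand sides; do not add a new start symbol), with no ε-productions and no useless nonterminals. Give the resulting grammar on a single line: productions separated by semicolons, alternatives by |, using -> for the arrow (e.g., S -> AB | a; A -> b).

No ε-productions.
No unit productions to eliminate.
TERM: introduce A -> a, B -> j and substitute in every rule of length ≥2.
BIN: N -> ASB becomes N -> AC, C -> SB.

S -> a | BN; A -> a; B -> j; C -> SB; N -> AC | BA | SA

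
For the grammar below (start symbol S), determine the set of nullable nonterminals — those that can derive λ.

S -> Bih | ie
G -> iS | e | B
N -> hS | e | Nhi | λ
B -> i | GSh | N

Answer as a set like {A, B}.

{B, G, N}

Directly nullable (have an ε-rule): {N}.
B is nullable via B -> N (every symbol on the right is already known nullable).
G is nullable via G -> B (every symbol on the right is already known nullable).
Not nullable: S — each has a terminal in every rule's right-hand side or depends on a non-nullable symbol.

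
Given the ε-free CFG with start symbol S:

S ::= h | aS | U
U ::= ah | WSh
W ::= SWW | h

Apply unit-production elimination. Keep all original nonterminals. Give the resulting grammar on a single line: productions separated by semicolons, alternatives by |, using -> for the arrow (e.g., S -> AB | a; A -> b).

Unit productions: S->U.
Unit pairs (A ⇒* B via units): (S,U).
S: inherits non-unit rules of {S, U} → WSh | aS | ah | h.
U: inherits non-unit rules of {U} → WSh | ah.
W: inherits non-unit rules of {W} → SWW | h.

S -> h | aS | ah | WSh; U -> ah | WSh; W -> h | SWW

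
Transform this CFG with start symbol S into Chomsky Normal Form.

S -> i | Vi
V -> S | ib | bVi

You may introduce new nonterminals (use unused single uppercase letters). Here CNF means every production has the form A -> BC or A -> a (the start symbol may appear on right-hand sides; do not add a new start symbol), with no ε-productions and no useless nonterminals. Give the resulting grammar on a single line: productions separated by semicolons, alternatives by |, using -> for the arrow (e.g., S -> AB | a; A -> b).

S -> i | VA; A -> i; B -> b; C -> VA; V -> i | AB | BC | VA

No ε-productions.
After unit-elimination: S -> i | Vi; V -> i | Vi | ib | bVi.
TERM: introduce B -> b, A -> i and substitute in every rule of length ≥2.
BIN: V -> BVA becomes V -> BC, C -> VA.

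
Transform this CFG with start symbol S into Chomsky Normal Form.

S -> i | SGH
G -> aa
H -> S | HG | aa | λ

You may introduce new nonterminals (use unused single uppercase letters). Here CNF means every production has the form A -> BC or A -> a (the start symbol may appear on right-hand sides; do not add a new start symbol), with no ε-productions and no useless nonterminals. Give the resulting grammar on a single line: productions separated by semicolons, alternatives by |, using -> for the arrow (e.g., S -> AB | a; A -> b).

S -> i | SC | SG; A -> a; B -> GH; C -> GH; G -> AA; H -> i | AA | HG | SB | SG

Nullable: {H}; after ε-elimination: S -> i | SG | SGH; G -> aa; H -> G | S | HG | aa.
After unit-elimination: S -> i | SG | SGH; G -> aa; H -> i | HG | SG | aa | SGH.
TERM: introduce A -> a and substitute in every rule of length ≥2.
BIN: H -> SGH becomes H -> SB, B -> GH; S -> SGH becomes S -> SC, C -> GH.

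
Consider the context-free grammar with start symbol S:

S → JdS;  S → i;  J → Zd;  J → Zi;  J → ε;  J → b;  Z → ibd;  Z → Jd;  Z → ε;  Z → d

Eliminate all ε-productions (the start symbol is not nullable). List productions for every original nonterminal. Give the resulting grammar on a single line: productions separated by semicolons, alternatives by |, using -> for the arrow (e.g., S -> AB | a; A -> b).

Nullable set: {J, Z}.
S -> JdS: J nullable, giving JdS | dS.
Drop J -> ε.
J -> Zd: Z nullable, giving Zd | d.
J -> Zi: Z nullable, giving Zi | i.
Drop Z -> ε.
Z -> Jd: J nullable, giving Jd | d.
Unchanged (no nullable symbols): S -> i; J -> b; Z -> d; Z -> ibd.

S -> i | dS | JdS; J -> b | d | i | Zd | Zi; Z -> d | Jd | ibd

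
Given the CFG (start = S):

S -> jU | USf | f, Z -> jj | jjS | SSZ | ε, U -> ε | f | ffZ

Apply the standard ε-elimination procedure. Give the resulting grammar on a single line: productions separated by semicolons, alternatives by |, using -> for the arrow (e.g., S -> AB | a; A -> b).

Nullable set: {U, Z}.
S -> USf: U nullable, giving Sf | USf.
S -> jU: U nullable, giving j | jU.
Drop U -> ε.
U -> ffZ: Z nullable, giving ff | ffZ.
Drop Z -> ε.
Z -> SSZ: Z nullable, giving SS | SSZ.
Unchanged (no nullable symbols): S -> f; U -> f; Z -> jj; Z -> jjS.

S -> f | j | Sf | jU | USf; U -> f | ff | ffZ; Z -> SS | jj | SSZ | jjS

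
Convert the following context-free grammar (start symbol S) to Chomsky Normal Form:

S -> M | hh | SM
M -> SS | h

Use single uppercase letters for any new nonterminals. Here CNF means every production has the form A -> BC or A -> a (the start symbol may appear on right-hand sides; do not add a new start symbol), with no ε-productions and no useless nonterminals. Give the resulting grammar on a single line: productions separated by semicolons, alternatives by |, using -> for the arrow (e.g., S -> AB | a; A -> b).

No ε-productions.
After unit-elimination: S -> h | SM | SS | hh; M -> h | SS.
TERM: introduce A -> h and substitute in every rule of length ≥2.

S -> h | AA | SM | SS; A -> h; M -> h | SS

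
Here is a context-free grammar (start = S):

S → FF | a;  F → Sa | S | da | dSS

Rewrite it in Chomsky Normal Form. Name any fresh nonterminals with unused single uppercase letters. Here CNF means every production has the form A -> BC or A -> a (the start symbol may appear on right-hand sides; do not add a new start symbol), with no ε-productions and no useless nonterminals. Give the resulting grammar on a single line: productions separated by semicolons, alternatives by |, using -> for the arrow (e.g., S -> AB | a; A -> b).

S -> a | FF; A -> a; B -> d; C -> SS; F -> a | BA | BC | FF | SA

No ε-productions.
After unit-elimination: S -> a | FF; F -> a | FF | Sa | da | dSS.
TERM: introduce A -> a, B -> d and substitute in every rule of length ≥2.
BIN: F -> BSS becomes F -> BC, C -> SS.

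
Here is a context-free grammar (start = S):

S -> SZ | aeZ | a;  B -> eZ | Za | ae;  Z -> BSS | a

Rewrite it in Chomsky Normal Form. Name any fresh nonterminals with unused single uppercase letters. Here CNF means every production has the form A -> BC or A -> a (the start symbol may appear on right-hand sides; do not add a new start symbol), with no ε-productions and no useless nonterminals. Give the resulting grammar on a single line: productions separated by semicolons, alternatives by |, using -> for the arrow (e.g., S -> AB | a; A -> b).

No ε-productions.
No unit productions to eliminate.
TERM: introduce A -> a, C -> e and substitute in every rule of length ≥2.
BIN: S -> ACZ becomes S -> AD, D -> CZ; Z -> BSS becomes Z -> BE, E -> SS.

S -> a | AD | SZ; A -> a; B -> AC | CZ | ZA; C -> e; D -> CZ; E -> SS; Z -> a | BE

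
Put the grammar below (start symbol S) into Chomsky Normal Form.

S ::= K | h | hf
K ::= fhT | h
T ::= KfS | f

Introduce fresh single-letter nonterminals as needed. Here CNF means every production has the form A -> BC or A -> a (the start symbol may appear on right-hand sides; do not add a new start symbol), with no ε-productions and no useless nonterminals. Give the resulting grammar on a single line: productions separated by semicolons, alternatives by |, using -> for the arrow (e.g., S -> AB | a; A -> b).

No ε-productions.
After unit-elimination: S -> h | hf | fhT; K -> h | fhT; T -> f | KfS.
TERM: introduce A -> f, B -> h and substitute in every rule of length ≥2.
BIN: K -> ABT becomes K -> AC, C -> BT; S -> ABT becomes S -> AD, D -> BT; T -> KAS becomes T -> KE, E -> AS.

S -> h | AD | BA; A -> f; B -> h; C -> BT; D -> BT; E -> AS; K -> h | AC; T -> f | KE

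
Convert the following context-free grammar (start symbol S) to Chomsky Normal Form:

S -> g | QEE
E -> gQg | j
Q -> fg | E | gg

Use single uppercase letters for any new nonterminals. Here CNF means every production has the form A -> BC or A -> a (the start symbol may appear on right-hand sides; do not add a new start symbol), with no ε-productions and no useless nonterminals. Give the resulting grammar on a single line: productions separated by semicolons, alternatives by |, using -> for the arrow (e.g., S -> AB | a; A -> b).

S -> g | QF; A -> g; B -> f; C -> QA; D -> QA; E -> j | AC; F -> EE; Q -> j | AA | AD | BA

No ε-productions.
After unit-elimination: S -> g | QEE; E -> j | gQg; Q -> j | fg | gg | gQg.
TERM: introduce B -> f, A -> g and substitute in every rule of length ≥2.
BIN: E -> AQA becomes E -> AC, C -> QA; Q -> AQA becomes Q -> AD, D -> QA; S -> QEE becomes S -> QF, F -> EE.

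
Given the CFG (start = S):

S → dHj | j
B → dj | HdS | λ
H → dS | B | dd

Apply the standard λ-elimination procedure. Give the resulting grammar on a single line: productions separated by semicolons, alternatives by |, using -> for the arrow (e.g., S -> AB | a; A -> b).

S -> j | dj | dHj; B -> dS | dj | HdS; H -> B | dS | dd

Nullable set: {B, H}.
S -> dHj: H nullable, giving dHj | dj.
Drop B -> λ.
B -> HdS: H nullable, giving HdS | dS.
H -> B: B nullable, giving B.
Unchanged (no nullable symbols): S -> j; B -> dj; H -> dS; H -> dd.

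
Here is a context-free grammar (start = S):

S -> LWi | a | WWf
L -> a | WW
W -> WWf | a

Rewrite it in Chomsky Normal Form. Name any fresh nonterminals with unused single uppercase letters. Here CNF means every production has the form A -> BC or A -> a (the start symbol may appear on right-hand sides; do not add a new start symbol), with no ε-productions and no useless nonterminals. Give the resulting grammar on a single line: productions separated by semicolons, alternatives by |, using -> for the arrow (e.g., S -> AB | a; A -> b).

No ε-productions.
No unit productions to eliminate.
TERM: introduce B -> f, A -> i and substitute in every rule of length ≥2.
BIN: S -> LWA becomes S -> LC, C -> WA; S -> WWB becomes S -> WD, D -> WB; W -> WWB becomes W -> WE, E -> WB.

S -> a | LC | WD; A -> i; B -> f; C -> WA; D -> WB; E -> WB; L -> a | WW; W -> a | WE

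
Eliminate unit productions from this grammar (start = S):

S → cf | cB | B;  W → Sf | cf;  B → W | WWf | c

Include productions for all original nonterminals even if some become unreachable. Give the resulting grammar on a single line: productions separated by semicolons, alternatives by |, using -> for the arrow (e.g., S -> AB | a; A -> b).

Unit productions: B->W, S->B.
Unit pairs (A ⇒* B via units): (B,W), (S,B), (S,W).
S: inherits non-unit rules of {B, S, W} → Sf | WWf | c | cB | cf.
B: inherits non-unit rules of {B, W} → Sf | WWf | c | cf.
W: inherits non-unit rules of {W} → Sf | cf.

S -> c | Sf | cB | cf | WWf; B -> c | Sf | cf | WWf; W -> Sf | cf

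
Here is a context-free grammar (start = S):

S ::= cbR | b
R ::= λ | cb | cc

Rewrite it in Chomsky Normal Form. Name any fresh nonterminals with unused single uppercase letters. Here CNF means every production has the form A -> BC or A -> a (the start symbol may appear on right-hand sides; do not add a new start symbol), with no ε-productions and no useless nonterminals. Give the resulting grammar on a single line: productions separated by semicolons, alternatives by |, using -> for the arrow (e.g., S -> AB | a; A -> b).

Nullable: {R}; after ε-elimination: S -> b | cb | cbR; R -> cb | cc.
No unit productions to eliminate.
TERM: introduce B -> b, A -> c and substitute in every rule of length ≥2.
BIN: S -> ABR becomes S -> AC, C -> BR.

S -> b | AB | AC; A -> c; B -> b; C -> BR; R -> AA | AB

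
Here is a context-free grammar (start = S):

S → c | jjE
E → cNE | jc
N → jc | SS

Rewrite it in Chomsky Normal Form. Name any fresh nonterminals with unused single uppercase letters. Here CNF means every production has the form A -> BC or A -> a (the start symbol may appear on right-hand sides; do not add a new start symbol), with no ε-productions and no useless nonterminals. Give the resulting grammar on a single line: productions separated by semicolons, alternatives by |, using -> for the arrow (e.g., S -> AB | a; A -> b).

No ε-productions.
No unit productions to eliminate.
TERM: introduce A -> c, B -> j and substitute in every rule of length ≥2.
BIN: E -> ANE becomes E -> AC, C -> NE; S -> BBE becomes S -> BD, D -> BE.

S -> c | BD; A -> c; B -> j; C -> NE; D -> BE; E -> AC | BA; N -> BA | SS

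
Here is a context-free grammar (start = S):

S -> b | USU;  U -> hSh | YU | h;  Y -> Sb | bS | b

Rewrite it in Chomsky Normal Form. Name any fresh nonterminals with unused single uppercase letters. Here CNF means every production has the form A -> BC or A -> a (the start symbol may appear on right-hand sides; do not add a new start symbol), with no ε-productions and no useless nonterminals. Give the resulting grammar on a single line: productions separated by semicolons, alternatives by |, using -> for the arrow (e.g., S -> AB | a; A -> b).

No ε-productions.
No unit productions to eliminate.
TERM: introduce B -> b, A -> h and substitute in every rule of length ≥2.
BIN: S -> USU becomes S -> UC, C -> SU; U -> ASA becomes U -> AD, D -> SA.

S -> b | UC; A -> h; B -> b; C -> SU; D -> SA; U -> h | AD | YU; Y -> b | BS | SB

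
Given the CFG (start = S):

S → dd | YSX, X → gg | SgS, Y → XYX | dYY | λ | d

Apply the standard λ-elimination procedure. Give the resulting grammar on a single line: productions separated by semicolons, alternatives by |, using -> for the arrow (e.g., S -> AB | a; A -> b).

Nullable set: {Y}.
S -> YSX: Y nullable, giving SX | YSX.
Drop Y -> λ.
Y -> XYX: Y nullable, giving XX | XYX.
Y -> dYY: Y, Y nullable, giving d | dY | dYY.
Unchanged (no nullable symbols): S -> dd; X -> SgS; X -> gg; Y -> d.

S -> SX | dd | YSX; X -> gg | SgS; Y -> d | XX | dY | XYX | dYY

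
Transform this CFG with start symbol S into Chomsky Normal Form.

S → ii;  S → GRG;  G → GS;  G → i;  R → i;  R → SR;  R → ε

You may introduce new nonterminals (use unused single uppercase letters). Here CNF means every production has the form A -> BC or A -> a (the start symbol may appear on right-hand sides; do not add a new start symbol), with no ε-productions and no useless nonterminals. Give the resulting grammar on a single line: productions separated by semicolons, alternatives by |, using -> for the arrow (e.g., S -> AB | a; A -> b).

Nullable: {R}; after ε-elimination: S -> GG | ii | GRG; G -> i | GS; R -> S | i | SR.
After unit-elimination: S -> GG | ii | GRG; G -> i | GS; R -> i | GG | SR | ii | GRG.
TERM: introduce A -> i and substitute in every rule of length ≥2.
BIN: R -> GRG becomes R -> GB, B -> RG; S -> GRG becomes S -> GC, C -> RG.

S -> AA | GC | GG; A -> i; B -> RG; C -> RG; G -> i | GS; R -> i | AA | GB | GG | SR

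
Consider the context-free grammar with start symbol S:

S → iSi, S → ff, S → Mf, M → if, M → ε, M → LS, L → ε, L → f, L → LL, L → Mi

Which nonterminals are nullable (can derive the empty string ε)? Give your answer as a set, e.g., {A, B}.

{L, M}

Directly nullable (have an ε-rule): {L, M}.
Not nullable: S — each has a terminal in every rule's right-hand side or depends on a non-nullable symbol.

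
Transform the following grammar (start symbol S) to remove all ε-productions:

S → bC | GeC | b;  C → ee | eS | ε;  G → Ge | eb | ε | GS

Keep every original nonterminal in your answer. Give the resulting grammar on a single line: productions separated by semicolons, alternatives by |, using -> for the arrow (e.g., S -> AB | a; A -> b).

S -> b | e | Ge | bC | eC | GeC; C -> eS | ee; G -> S | e | GS | Ge | eb

Nullable set: {C, G}.
S -> GeC: G, C nullable, giving Ge | GeC | e | eC.
S -> bC: C nullable, giving b | bC.
Drop C -> ε.
Drop G -> ε.
G -> GS: G nullable, giving GS | S.
G -> Ge: G nullable, giving Ge | e.
Unchanged (no nullable symbols): S -> b; C -> eS; C -> ee; G -> eb.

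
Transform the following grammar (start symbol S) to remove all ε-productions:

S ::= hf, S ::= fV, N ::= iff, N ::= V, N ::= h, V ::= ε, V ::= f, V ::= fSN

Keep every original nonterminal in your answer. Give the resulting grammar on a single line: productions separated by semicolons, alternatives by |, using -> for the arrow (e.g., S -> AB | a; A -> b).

Nullable set: {N, V}.
S -> fV: V nullable, giving f | fV.
N -> V: V nullable, giving V.
Drop V -> ε.
V -> fSN: N nullable, giving fS | fSN.
Unchanged (no nullable symbols): S -> hf; N -> h; N -> iff; V -> f.

S -> f | fV | hf; N -> V | h | iff; V -> f | fS | fSN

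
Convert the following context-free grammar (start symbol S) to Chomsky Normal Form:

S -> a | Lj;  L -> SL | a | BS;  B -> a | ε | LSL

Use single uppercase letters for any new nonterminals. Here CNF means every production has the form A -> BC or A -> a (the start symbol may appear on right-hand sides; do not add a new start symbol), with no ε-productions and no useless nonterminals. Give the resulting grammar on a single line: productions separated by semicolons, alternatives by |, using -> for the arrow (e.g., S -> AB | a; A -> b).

S -> a | LA; A -> j; B -> a | LC; C -> SL; L -> a | BS | LA | SL

Nullable: {B}; after ε-elimination: S -> a | Lj; B -> a | LSL; L -> S | a | BS | SL.
After unit-elimination: S -> a | Lj; B -> a | LSL; L -> a | BS | Lj | SL.
TERM: introduce A -> j and substitute in every rule of length ≥2.
BIN: B -> LSL becomes B -> LC, C -> SL.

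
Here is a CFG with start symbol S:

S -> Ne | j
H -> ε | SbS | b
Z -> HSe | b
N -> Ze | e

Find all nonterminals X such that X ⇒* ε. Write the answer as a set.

{H}

Directly nullable (have an ε-rule): {H}.
Not nullable: N, S, Z — each has a terminal in every rule's right-hand side or depends on a non-nullable symbol.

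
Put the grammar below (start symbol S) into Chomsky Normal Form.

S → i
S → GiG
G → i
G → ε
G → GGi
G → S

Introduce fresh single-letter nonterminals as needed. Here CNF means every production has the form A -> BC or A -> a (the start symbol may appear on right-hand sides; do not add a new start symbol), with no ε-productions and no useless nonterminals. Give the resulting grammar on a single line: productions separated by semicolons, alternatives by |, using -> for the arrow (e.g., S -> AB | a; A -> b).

S -> i | AG | GA | GD; A -> i; B -> AG; C -> GA; D -> AG; G -> i | AG | GA | GB | GC

Nullable: {G}; after ε-elimination: S -> i | Gi | iG | GiG; G -> S | i | Gi | GGi.
After unit-elimination: S -> i | Gi | iG | GiG; G -> i | Gi | iG | GGi | GiG.
TERM: introduce A -> i and substitute in every rule of length ≥2.
BIN: G -> GAG becomes G -> GB, B -> AG; G -> GGA becomes G -> GC, C -> GA; S -> GAG becomes S -> GD, D -> AG.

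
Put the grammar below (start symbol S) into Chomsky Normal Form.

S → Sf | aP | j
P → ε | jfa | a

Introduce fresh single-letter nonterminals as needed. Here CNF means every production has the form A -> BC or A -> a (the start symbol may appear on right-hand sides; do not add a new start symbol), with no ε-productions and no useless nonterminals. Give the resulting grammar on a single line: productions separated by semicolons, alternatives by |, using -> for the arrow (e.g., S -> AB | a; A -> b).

S -> a | j | CP | SB; A -> j; B -> f; C -> a; D -> BC; P -> a | AD

Nullable: {P}; after ε-elimination: S -> a | j | Sf | aP; P -> a | jfa.
No unit productions to eliminate.
TERM: introduce C -> a, B -> f, A -> j and substitute in every rule of length ≥2.
BIN: P -> ABC becomes P -> AD, D -> BC.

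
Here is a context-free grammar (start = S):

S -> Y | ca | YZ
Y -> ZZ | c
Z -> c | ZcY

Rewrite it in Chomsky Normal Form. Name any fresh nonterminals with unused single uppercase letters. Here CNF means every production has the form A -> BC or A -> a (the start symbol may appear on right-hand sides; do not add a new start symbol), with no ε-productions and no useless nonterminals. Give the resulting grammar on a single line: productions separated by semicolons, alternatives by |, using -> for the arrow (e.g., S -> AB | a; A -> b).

S -> c | AB | YZ | ZZ; A -> c; B -> a; C -> AY; Y -> c | ZZ; Z -> c | ZC

No ε-productions.
After unit-elimination: S -> c | YZ | ZZ | ca; Y -> c | ZZ; Z -> c | ZcY.
TERM: introduce B -> a, A -> c and substitute in every rule of length ≥2.
BIN: Z -> ZAY becomes Z -> ZC, C -> AY.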